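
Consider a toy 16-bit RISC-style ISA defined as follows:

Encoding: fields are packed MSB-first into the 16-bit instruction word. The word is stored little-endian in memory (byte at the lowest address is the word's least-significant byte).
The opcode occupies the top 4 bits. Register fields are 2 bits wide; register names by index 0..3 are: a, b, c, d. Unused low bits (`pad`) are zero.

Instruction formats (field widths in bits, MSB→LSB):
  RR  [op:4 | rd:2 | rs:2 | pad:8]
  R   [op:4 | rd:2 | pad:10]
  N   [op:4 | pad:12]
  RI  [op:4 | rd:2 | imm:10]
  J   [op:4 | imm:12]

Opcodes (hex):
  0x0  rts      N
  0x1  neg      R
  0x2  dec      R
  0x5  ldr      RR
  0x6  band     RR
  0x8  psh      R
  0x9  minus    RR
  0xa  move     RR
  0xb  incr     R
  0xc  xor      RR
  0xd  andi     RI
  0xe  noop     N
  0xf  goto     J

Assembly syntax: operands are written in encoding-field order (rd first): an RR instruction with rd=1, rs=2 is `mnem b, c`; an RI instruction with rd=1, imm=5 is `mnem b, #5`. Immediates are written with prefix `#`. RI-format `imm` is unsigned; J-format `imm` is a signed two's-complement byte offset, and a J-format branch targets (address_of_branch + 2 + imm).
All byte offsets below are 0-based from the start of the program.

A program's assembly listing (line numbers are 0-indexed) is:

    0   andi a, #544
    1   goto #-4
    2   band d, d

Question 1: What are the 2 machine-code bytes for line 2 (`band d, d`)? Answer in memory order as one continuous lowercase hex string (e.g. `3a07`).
006f

L2: band op=0x6:4|rd=3:2|rs=3:2|pad=0:8 ⇒ 0x6f00 ⇒ little 00 6f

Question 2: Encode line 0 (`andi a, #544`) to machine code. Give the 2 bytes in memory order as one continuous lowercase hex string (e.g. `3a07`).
20d2

L0: andi op=0xd:4|rd=0:2|imm=544:10 ⇒ 0xd220 ⇒ little 20 d2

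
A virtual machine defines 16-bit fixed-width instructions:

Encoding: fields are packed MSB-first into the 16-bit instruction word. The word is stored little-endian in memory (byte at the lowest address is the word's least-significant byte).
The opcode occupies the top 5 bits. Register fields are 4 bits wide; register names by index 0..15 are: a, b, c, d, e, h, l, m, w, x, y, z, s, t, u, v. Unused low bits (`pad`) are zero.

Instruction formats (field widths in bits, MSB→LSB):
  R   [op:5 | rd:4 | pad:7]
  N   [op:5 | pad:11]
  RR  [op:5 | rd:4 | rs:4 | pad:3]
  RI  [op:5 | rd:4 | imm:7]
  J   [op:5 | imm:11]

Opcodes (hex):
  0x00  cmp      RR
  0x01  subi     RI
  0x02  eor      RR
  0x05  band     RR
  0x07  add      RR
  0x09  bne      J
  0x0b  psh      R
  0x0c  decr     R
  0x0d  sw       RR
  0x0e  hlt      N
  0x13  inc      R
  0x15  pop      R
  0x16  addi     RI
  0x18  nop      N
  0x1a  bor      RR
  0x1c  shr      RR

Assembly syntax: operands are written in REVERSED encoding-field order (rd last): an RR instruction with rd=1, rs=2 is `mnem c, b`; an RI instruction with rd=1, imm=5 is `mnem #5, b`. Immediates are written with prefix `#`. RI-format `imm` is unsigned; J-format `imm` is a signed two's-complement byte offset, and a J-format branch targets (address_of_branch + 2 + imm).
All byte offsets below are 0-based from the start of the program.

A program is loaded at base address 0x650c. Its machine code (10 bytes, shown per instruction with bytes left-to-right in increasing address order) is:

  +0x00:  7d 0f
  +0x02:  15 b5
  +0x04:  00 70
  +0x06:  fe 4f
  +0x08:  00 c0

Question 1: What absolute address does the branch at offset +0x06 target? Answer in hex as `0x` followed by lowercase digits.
[06] fe 4f → 0x4ffe
  top 5b → 0x9 → bne [J]
  [10:0] imm=2046 (s11→-2) = #-2
  target = base 0x650c + off 0x06 + 2 + imm -2 = 0x6512

0x6512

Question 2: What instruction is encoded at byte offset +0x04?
hlt

[04] 00 70 → 0x7000
  top 5b → 0xe → hlt [N]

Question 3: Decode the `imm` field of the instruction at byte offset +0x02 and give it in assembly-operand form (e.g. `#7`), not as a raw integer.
#21

+0x02: 15 b5 ⇒ word 0xb515 (little)
  op=0xb515>>11=0x16 ⇒ addi (RI)
  [10:7] rd=10 = y
  [6:0] imm=21 = #21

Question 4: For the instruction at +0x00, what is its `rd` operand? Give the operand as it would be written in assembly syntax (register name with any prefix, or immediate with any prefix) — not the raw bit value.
[00] 7d 0f → 0x0f7d
  opcode bits[15:11]=0x1: subi/RI
  rd@[10:7]=0xe ⇒ u
  imm@[6:0]=0x7d ⇒ #125

u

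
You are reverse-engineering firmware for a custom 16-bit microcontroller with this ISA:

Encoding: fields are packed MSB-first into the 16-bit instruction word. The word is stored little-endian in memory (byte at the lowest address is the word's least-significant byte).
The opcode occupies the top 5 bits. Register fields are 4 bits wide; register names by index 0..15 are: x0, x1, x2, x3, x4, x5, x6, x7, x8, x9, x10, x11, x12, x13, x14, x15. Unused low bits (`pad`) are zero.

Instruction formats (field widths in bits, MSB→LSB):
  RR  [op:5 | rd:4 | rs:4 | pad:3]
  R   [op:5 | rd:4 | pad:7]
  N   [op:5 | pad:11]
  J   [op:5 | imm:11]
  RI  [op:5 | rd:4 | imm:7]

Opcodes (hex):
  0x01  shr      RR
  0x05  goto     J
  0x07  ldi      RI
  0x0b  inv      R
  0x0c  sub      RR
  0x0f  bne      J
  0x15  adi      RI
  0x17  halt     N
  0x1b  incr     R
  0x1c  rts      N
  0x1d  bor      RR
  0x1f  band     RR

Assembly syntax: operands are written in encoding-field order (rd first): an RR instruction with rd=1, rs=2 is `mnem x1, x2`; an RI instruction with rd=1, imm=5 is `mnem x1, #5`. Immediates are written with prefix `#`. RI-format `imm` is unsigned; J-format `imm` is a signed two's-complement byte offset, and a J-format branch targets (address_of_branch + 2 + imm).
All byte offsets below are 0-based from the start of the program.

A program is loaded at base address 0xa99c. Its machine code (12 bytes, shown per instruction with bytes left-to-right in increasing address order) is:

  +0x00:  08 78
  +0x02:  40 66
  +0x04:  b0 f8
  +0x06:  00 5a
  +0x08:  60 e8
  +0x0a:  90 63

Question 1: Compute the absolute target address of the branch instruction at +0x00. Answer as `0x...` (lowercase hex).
0xa9a6

+0x00: 08 78 ⇒ word 0x7808 (little)
  op=0x7808>>11=0xf ⇒ bne (J)
  imm: (w>>0)&0x7ff=0x8 → #8
  target = base 0xa99c + off 0x00 + 2 + imm 8 = 0xa9a6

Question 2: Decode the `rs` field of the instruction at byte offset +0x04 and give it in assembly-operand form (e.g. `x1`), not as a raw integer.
x6

[04] b0 f8 → 0xf8b0
  opcode bits[15:11]=0x1f: band/RR
  [10:7] rd=1 = x1
  [6:3] rs=6 = x6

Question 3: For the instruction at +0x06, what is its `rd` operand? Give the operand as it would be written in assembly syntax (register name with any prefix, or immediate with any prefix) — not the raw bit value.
@+06  little-endian(00 5a) = 0x5a00
  top 5b → 0xb → inv [R]
  [10:7] rd=4 = x4

x4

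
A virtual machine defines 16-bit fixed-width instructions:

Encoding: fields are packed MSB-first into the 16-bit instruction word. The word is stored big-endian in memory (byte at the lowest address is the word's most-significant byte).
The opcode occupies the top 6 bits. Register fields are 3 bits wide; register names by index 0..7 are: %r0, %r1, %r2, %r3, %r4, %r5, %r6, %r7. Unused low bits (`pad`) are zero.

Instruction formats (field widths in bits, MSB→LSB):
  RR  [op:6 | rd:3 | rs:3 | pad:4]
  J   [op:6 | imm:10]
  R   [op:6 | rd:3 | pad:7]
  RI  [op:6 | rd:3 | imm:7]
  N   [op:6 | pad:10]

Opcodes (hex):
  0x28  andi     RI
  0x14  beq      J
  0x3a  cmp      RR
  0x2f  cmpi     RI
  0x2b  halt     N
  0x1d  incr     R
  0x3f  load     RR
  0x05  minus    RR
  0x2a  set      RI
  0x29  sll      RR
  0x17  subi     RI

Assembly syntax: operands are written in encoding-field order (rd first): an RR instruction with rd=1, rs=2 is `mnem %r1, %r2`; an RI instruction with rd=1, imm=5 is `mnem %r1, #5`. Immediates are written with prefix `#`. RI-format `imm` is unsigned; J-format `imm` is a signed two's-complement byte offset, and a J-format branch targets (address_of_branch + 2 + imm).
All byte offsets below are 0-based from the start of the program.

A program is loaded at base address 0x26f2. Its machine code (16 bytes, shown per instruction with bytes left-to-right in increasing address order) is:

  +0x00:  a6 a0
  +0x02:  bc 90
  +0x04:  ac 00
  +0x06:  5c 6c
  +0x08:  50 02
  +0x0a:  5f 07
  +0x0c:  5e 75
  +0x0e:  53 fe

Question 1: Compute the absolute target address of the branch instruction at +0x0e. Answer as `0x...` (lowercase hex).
[0e] 53 fe → 0x53fe
  op=0x53fe>>10=0x14 ⇒ beq (J)
  [9:0] imm=1022 (s10→-2) = #-2
  target = base 0x26f2 + off 0x0e + 2 + imm -2 = 0x2700

0x2700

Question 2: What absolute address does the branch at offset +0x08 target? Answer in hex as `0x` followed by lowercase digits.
0x26fe

@+08  big-endian(50 02) = 0x5002
  top 6b → 0x14 → beq [J]
  imm@[9:0]=0x2 ⇒ #2
  target = base 0x26f2 + off 0x08 + 2 + imm 2 = 0x26fe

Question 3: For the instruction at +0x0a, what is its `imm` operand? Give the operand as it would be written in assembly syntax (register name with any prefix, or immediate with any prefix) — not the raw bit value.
off 0x0a: read 5f 07 as big → 0x5f07
  opcode bits[15:10]=0x17: subi/RI
  [9:7] rd=6 = %r6
  [6:0] imm=7 = #7

#7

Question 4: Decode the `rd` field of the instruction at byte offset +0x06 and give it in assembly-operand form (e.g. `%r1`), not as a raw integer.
[06] 5c 6c → 0x5c6c
  top 6b → 0x17 → subi [RI]
  rd: (w>>7)&0x7=0x0 → %r0
  imm: (w>>0)&0x7f=0x6c → #108

%r0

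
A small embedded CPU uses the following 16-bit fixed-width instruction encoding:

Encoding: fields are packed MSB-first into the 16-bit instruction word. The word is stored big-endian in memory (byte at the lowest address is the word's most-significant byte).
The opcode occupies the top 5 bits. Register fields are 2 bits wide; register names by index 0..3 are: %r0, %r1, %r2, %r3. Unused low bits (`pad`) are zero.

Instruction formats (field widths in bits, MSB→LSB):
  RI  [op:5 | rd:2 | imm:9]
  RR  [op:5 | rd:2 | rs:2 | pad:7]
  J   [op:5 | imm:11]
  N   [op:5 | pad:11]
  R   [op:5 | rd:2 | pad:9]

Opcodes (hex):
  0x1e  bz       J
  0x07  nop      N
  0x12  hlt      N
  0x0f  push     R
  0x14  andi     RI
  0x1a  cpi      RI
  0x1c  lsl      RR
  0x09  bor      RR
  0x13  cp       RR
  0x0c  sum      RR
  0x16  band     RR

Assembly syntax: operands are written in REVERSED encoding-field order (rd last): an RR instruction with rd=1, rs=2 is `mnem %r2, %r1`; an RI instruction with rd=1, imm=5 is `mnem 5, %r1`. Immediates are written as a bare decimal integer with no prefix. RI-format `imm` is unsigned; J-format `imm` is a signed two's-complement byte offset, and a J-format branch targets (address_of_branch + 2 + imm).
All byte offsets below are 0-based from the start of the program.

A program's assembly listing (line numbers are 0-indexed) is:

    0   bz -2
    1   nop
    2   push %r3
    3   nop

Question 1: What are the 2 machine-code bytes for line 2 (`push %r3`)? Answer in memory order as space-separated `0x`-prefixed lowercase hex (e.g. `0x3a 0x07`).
line 2 (push): pack op=0xf:5|rd=3:2|pad=0:9 = 0x7e00; big→ 7e 00

0x7e 0x00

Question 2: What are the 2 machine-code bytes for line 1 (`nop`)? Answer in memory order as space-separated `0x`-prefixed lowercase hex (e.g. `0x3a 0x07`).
0x38 0x00

line 1 (nop): pack op=0x7:5|pad=0:11 = 0x3800; big→ 38 00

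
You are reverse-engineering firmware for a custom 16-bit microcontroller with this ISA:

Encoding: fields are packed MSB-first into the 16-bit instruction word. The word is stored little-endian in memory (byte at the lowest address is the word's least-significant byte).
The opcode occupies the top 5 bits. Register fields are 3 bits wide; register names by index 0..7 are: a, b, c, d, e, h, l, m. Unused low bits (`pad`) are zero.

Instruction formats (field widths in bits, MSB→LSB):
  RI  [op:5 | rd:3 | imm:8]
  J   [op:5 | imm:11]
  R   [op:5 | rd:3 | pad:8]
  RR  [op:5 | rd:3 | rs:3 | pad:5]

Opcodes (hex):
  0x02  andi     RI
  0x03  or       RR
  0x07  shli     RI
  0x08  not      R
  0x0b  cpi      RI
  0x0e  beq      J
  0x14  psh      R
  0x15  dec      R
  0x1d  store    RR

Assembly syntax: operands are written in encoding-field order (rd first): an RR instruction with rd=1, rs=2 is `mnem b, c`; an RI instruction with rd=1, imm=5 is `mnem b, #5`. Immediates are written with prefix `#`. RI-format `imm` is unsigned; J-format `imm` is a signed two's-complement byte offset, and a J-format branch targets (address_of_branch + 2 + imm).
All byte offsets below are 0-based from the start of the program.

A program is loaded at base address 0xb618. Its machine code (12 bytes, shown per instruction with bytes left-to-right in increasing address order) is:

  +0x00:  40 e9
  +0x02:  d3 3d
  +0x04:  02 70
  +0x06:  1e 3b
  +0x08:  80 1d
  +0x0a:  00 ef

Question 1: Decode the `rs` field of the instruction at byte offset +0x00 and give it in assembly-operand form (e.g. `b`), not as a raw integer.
c

@+00  little-endian(40 e9) = 0xe940
  op=0xe940>>11=0x1d ⇒ store (RR)
  [10:8] rd=1 = b
  [7:5] rs=2 = c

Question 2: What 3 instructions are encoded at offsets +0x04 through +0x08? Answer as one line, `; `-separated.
beq #2; shli d, #30; or h, e

@+04  little-endian(02 70) = 0x7002
  opcode bits[15:11]=0xe: beq/J
  [10:0] imm=2 = #2
@+06  little-endian(1e 3b) = 0x3b1e
  opcode bits[15:11]=0x7: shli/RI
  [10:8] rd=3 = d
  [7:0] imm=30 = #30
@+08  little-endian(80 1d) = 0x1d80
  opcode bits[15:11]=0x3: or/RR
  [10:8] rd=5 = h
  [7:5] rs=4 = e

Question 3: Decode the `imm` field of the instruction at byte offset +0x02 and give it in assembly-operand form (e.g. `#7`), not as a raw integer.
[02] d3 3d → 0x3dd3
  top 5b → 0x7 → shli [RI]
  [10:8] rd=5 = h
  [7:0] imm=211 = #211

#211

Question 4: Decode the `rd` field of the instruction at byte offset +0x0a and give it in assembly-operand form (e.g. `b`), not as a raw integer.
m

[0a] 00 ef → 0xef00
  opcode bits[15:11]=0x1d: store/RR
  rd@[10:8]=0x7 ⇒ m
  rs@[7:5]=0x0 ⇒ a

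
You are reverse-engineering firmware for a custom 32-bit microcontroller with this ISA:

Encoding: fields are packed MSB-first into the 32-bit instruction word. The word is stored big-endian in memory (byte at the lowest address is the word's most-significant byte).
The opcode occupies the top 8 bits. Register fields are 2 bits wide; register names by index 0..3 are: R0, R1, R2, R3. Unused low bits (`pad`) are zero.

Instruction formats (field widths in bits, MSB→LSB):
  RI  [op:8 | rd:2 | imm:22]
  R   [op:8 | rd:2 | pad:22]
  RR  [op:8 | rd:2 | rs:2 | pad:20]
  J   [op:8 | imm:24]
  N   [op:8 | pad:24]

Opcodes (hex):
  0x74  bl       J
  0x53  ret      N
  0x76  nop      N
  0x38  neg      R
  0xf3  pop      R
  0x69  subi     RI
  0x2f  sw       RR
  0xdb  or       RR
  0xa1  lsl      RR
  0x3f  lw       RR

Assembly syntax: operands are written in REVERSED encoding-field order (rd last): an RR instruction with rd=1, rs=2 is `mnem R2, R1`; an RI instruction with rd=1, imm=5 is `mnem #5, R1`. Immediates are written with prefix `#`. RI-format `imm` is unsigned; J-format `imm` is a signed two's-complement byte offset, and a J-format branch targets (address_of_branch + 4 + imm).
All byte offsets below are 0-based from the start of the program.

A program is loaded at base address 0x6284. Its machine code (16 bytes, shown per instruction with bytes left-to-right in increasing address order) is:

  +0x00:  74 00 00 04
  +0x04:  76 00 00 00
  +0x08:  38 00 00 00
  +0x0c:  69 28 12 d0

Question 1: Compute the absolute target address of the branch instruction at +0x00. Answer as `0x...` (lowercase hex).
0x628c

+0x00: 74 00 00 04 ⇒ word 0x74000004 (big)
  op=0x74000004>>24=0x74 ⇒ bl (J)
  imm: (w>>0)&0xffffff=0x4 → #4
  target = base 0x6284 + off 0x00 + 4 + imm 4 = 0x628c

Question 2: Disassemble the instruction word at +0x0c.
subi #2626256, R0

off 0x0c: read 69 28 12 d0 as big → 0x692812d0
  top 8b → 0x69 → subi [RI]
  [23:22] rd=0 = R0
  [21:0] imm=2626256 = #2626256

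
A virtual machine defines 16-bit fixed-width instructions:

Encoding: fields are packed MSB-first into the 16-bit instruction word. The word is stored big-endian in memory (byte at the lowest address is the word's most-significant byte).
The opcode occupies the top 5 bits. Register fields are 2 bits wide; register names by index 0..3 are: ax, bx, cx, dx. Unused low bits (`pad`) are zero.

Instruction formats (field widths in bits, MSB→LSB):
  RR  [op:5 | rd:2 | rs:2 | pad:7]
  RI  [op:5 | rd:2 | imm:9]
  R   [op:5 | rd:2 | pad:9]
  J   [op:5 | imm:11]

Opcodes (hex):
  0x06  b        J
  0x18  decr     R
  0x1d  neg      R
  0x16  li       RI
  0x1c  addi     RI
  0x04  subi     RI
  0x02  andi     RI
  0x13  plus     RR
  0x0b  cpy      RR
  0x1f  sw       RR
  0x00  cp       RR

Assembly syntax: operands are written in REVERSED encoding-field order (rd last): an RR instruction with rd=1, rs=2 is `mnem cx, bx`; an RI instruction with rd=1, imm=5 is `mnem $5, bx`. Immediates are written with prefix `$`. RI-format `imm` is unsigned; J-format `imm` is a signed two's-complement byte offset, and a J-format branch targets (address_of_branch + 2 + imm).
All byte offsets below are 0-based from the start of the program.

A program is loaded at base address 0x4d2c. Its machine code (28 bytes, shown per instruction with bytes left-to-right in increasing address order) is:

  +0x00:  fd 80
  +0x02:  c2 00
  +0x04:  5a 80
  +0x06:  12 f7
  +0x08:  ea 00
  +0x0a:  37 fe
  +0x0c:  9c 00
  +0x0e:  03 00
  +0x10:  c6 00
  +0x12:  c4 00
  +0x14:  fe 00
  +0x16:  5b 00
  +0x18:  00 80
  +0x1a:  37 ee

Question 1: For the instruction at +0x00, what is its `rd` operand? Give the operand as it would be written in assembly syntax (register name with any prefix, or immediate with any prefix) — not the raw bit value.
cx

off 0x00: read fd 80 as big → 0xfd80
  top 5b → 0x1f → sw [RR]
  rd: (w>>9)&0x3=0x2 → cx
  rs: (w>>7)&0x3=0x3 → dx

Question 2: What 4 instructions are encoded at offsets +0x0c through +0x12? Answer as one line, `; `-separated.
[0c] 9c 00 → 0x9c00
  top 5b → 0x13 → plus [RR]
  rd@[10:9]=0x2 ⇒ cx
  rs@[8:7]=0x0 ⇒ ax
[0e] 03 00 → 0x0300
  top 5b → 0x0 → cp [RR]
  rd@[10:9]=0x1 ⇒ bx
  rs@[8:7]=0x2 ⇒ cx
[10] c6 00 → 0xc600
  top 5b → 0x18 → decr [R]
  rd@[10:9]=0x3 ⇒ dx
[12] c4 00 → 0xc400
  top 5b → 0x18 → decr [R]
  rd@[10:9]=0x2 ⇒ cx

plus ax, cx; cp cx, bx; decr dx; decr cx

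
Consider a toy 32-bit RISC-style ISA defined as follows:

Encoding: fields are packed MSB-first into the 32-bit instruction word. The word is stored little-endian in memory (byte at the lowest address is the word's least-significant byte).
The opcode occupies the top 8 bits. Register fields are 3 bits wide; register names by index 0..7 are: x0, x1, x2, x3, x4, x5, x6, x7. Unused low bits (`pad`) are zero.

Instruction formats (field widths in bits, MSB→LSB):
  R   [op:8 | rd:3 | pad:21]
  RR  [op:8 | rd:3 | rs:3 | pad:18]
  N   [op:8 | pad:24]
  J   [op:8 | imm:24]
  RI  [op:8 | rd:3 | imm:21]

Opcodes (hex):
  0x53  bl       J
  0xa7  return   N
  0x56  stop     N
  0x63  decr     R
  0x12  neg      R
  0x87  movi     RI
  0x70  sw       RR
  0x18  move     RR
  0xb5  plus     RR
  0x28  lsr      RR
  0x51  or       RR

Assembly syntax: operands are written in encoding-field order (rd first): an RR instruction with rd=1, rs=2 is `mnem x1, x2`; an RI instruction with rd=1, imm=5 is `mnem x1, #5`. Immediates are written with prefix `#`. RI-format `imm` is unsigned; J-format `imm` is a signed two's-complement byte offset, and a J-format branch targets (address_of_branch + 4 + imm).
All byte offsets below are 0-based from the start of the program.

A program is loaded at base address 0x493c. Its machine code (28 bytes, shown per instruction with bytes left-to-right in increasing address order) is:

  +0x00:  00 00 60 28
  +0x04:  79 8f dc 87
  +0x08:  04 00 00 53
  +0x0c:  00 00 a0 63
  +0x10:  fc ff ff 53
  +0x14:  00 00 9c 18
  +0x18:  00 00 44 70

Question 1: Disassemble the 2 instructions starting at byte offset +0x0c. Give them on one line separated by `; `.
decr x5; bl #-4

+0x0c: 00 00 a0 63 ⇒ word 0x63a00000 (little)
  op=0x63a00000>>24=0x63 ⇒ decr (R)
  rd: (w>>21)&0x7=0x5 → x5
+0x10: fc ff ff 53 ⇒ word 0x53fffffc (little)
  op=0x53fffffc>>24=0x53 ⇒ bl (J)
  imm: (w>>0)&0xffffff=0xfffffc (s24→-4) → #-4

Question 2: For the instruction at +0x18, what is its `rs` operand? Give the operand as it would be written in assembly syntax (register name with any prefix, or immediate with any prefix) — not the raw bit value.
x1

+0x18: 00 00 44 70 ⇒ word 0x70440000 (little)
  opcode bits[31:24]=0x70: sw/RR
  rd: (w>>21)&0x7=0x2 → x2
  rs: (w>>18)&0x7=0x1 → x1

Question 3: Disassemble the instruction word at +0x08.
bl #4

[08] 04 00 00 53 → 0x53000004
  op=0x53000004>>24=0x53 ⇒ bl (J)
  imm@[23:0]=0x4 ⇒ #4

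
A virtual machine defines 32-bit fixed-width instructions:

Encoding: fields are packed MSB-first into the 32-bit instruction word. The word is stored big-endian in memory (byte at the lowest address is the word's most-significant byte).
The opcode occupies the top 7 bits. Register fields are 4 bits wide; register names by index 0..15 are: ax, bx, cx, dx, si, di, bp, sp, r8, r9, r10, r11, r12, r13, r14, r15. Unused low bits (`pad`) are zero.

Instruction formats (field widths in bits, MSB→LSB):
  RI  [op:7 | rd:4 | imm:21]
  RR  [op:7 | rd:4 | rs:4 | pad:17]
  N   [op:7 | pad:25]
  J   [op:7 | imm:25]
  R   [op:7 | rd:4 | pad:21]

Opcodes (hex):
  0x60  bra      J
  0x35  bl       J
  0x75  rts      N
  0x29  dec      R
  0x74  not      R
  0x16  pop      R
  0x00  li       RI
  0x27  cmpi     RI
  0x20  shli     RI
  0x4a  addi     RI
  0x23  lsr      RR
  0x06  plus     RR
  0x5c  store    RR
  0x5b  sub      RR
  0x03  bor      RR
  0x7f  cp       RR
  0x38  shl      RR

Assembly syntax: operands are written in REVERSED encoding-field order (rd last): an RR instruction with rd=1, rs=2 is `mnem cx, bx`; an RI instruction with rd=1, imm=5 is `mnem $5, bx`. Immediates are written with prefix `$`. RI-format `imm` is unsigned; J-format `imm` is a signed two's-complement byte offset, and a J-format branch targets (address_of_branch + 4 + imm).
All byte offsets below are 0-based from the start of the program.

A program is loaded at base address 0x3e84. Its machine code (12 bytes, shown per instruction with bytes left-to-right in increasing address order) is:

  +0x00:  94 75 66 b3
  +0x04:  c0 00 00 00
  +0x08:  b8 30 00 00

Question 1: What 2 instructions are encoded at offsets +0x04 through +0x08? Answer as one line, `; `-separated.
bra $0; store r8, bx

[04] c0 00 00 00 → 0xc0000000
  top 7b → 0x60 → bra [J]
  imm: (w>>0)&0x1ffffff=0x0 → $0
[08] b8 30 00 00 → 0xb8300000
  top 7b → 0x5c → store [RR]
  rd: (w>>21)&0xf=0x1 → bx
  rs: (w>>17)&0xf=0x8 → r8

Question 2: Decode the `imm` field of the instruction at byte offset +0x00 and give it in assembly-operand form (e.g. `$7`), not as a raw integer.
$1402547

off 0x00: read 94 75 66 b3 as big → 0x947566b3
  top 7b → 0x4a → addi [RI]
  rd@[24:21]=0x3 ⇒ dx
  imm@[20:0]=0x1566b3 ⇒ $1402547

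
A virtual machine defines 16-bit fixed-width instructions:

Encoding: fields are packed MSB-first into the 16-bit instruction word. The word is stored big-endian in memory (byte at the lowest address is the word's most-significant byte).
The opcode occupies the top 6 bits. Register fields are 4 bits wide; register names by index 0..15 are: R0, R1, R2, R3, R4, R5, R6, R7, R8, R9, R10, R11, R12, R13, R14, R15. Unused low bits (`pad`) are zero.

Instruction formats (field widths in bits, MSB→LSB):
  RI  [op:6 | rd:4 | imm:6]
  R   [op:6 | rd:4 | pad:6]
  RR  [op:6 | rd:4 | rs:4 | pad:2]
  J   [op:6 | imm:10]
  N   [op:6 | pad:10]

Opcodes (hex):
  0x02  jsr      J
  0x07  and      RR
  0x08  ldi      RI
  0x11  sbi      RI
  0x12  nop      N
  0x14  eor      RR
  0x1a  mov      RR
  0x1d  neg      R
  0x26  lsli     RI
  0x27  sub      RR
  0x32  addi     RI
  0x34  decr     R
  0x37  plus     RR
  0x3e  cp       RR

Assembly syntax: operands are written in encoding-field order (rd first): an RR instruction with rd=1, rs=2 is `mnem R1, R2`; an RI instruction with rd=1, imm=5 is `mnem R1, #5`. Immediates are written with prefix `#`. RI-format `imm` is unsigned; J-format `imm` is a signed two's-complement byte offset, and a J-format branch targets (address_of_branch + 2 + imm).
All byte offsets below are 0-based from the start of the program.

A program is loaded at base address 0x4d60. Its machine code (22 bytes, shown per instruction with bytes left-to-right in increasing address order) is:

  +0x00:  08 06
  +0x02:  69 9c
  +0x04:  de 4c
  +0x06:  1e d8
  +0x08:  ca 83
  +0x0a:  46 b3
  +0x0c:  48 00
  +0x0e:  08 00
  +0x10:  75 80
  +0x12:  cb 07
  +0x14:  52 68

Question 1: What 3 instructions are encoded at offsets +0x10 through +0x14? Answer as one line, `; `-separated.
@+10  big-endian(75 80) = 0x7580
  opcode bits[15:10]=0x1d: neg/R
  rd@[9:6]=0x6 ⇒ R6
@+12  big-endian(cb 07) = 0xcb07
  opcode bits[15:10]=0x32: addi/RI
  rd@[9:6]=0xc ⇒ R12
  imm@[5:0]=0x7 ⇒ #7
@+14  big-endian(52 68) = 0x5268
  opcode bits[15:10]=0x14: eor/RR
  rd@[9:6]=0x9 ⇒ R9
  rs@[5:2]=0xa ⇒ R10

neg R6; addi R12, #7; eor R9, R10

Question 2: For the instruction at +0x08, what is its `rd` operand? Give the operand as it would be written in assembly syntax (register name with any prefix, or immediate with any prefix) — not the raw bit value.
+0x08: ca 83 ⇒ word 0xca83 (big)
  top 6b → 0x32 → addi [RI]
  rd@[9:6]=0xa ⇒ R10
  imm@[5:0]=0x3 ⇒ #3

R10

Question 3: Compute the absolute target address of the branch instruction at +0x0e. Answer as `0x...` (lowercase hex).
[0e] 08 00 → 0x0800
  op=0x0800>>10=0x2 ⇒ jsr (J)
  imm@[9:0]=0x0 ⇒ #0
  target = base 0x4d60 + off 0x0e + 2 + imm 0 = 0x4d70

0x4d70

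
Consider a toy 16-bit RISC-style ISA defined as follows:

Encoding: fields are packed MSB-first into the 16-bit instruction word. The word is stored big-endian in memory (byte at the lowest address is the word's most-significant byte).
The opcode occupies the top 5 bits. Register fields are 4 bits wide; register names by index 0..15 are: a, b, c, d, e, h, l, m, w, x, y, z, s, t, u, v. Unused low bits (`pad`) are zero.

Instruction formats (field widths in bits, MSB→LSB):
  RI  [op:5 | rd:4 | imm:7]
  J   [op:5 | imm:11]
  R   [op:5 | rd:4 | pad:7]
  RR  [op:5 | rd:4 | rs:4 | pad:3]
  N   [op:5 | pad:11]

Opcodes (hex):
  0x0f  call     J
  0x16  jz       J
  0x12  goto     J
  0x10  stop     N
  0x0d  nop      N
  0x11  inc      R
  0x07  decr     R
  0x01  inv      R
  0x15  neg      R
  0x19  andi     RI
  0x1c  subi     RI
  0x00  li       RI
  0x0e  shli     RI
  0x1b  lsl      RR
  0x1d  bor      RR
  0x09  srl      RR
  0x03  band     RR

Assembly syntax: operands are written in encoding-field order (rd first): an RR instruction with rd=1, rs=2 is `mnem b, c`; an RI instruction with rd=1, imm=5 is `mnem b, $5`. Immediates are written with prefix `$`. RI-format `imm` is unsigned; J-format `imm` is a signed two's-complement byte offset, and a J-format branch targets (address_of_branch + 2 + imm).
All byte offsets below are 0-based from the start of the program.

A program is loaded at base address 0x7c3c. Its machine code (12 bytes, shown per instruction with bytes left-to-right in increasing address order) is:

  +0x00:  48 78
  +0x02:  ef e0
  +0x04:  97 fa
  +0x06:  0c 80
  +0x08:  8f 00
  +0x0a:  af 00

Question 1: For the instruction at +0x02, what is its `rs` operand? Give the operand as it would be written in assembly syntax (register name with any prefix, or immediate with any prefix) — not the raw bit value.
s

[02] ef e0 → 0xefe0
  opcode bits[15:11]=0x1d: bor/RR
  rd@[10:7]=0xf ⇒ v
  rs@[6:3]=0xc ⇒ s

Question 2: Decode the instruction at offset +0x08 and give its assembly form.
[08] 8f 00 → 0x8f00
  op=0x8f00>>11=0x11 ⇒ inc (R)
  [10:7] rd=14 = u

inc u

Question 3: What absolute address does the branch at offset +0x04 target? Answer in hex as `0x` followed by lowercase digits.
+0x04: 97 fa ⇒ word 0x97fa (big)
  opcode bits[15:11]=0x12: goto/J
  imm: (w>>0)&0x7ff=0x7fa (s11→-6) → $-6
  target = base 0x7c3c + off 0x04 + 2 + imm -6 = 0x7c3c

0x7c3c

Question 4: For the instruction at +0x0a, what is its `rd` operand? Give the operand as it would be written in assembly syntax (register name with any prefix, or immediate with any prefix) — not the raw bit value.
+0x0a: af 00 ⇒ word 0xaf00 (big)
  top 5b → 0x15 → neg [R]
  [10:7] rd=14 = u

u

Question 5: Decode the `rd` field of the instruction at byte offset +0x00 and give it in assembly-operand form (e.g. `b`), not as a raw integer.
@+00  big-endian(48 78) = 0x4878
  top 5b → 0x9 → srl [RR]
  rd@[10:7]=0x0 ⇒ a
  rs@[6:3]=0xf ⇒ v

a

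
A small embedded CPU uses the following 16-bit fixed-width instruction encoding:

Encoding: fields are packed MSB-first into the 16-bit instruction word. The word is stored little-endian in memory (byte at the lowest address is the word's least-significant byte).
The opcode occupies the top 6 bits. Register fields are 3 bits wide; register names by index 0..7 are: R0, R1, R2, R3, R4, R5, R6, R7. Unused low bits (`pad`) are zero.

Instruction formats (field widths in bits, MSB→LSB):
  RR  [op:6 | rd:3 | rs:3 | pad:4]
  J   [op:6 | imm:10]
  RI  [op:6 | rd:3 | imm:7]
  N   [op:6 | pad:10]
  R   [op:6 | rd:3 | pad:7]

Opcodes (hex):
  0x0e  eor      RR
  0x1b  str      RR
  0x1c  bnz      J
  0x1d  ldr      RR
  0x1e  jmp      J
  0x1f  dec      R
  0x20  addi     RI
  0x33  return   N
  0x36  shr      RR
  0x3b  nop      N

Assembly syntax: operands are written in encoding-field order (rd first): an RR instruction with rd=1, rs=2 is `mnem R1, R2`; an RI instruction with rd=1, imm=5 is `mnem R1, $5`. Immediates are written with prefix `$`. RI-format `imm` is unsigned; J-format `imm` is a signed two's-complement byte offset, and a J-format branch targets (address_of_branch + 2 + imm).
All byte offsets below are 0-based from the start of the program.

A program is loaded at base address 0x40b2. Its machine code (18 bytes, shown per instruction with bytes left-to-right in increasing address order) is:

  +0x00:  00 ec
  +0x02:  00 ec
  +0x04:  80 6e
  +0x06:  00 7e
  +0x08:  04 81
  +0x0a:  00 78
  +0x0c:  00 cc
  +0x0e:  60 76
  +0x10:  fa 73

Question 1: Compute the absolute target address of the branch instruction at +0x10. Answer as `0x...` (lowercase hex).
0x40be

[10] fa 73 → 0x73fa
  top 6b → 0x1c → bnz [J]
  imm@[9:0]=0x3fa (s10→-6) ⇒ $-6
  target = base 0x40b2 + off 0x10 + 2 + imm -6 = 0x40be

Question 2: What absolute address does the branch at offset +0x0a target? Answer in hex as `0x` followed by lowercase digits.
0x40be

@+0a  little-endian(00 78) = 0x7800
  top 6b → 0x1e → jmp [J]
  imm: (w>>0)&0x3ff=0x0 → $0
  target = base 0x40b2 + off 0x0a + 2 + imm 0 = 0x40be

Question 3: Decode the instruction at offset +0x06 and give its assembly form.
dec R4

off 0x06: read 00 7e as little → 0x7e00
  top 6b → 0x1f → dec [R]
  rd@[9:7]=0x4 ⇒ R4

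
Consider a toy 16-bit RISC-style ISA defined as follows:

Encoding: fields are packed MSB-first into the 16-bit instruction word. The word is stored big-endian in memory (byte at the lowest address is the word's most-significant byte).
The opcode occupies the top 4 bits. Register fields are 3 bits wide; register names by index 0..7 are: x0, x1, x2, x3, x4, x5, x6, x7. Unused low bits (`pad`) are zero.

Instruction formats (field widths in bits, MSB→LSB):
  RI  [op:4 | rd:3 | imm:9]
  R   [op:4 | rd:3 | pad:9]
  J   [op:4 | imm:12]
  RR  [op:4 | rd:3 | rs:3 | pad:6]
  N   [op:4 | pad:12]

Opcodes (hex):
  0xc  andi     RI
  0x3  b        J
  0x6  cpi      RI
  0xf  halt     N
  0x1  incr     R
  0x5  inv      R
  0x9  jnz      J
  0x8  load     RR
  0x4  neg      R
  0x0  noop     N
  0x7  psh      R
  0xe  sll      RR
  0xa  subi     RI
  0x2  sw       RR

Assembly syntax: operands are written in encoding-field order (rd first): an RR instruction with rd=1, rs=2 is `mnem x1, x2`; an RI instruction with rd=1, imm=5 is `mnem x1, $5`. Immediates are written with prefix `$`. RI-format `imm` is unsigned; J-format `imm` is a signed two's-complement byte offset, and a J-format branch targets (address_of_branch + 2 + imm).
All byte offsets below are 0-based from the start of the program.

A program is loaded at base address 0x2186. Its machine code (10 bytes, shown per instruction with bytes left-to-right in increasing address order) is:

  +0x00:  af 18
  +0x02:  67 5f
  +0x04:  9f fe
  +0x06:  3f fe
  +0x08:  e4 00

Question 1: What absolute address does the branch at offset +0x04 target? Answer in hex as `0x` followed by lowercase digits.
[04] 9f fe → 0x9ffe
  op=0x9ffe>>12=0x9 ⇒ jnz (J)
  imm: (w>>0)&0xfff=0xffe (s12→-2) → $-2
  target = base 0x2186 + off 0x04 + 2 + imm -2 = 0x218a

0x218a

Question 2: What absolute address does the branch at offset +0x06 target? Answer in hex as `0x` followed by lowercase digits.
+0x06: 3f fe ⇒ word 0x3ffe (big)
  op=0x3ffe>>12=0x3 ⇒ b (J)
  imm@[11:0]=0xffe (s12→-2) ⇒ $-2
  target = base 0x2186 + off 0x06 + 2 + imm -2 = 0x218c

0x218c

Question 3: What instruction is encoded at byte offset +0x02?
@+02  big-endian(67 5f) = 0x675f
  top 4b → 0x6 → cpi [RI]
  rd: (w>>9)&0x7=0x3 → x3
  imm: (w>>0)&0x1ff=0x15f → $351

cpi x3, $351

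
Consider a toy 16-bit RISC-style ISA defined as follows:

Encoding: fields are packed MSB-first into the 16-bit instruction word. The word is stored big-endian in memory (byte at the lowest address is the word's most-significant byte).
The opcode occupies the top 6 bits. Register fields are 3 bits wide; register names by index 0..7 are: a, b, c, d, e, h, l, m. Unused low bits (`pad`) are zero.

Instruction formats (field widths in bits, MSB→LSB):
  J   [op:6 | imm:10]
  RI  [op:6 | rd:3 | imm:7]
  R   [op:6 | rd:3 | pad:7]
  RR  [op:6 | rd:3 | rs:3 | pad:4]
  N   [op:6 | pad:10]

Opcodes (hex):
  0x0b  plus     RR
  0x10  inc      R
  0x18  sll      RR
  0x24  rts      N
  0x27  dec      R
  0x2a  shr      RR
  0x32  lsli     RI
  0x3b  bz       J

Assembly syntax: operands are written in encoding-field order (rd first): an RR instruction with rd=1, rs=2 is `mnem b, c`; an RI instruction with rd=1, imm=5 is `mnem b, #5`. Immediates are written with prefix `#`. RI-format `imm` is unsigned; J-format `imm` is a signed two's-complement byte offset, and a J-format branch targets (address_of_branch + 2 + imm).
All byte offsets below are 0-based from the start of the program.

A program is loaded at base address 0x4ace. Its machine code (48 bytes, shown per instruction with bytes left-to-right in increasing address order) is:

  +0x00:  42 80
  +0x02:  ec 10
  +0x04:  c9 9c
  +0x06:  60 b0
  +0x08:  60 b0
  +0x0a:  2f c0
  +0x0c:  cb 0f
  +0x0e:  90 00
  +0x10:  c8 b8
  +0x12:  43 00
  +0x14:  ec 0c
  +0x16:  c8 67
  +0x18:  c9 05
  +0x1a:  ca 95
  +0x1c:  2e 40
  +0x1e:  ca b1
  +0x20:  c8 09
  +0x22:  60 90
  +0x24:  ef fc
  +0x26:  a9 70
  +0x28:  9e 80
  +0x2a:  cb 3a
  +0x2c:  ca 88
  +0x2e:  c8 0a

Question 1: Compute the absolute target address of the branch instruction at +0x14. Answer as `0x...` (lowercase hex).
0x4af0

off 0x14: read ec 0c as big → 0xec0c
  op=0xec0c>>10=0x3b ⇒ bz (J)
  imm@[9:0]=0xc ⇒ #12
  target = base 0x4ace + off 0x14 + 2 + imm 12 = 0x4af0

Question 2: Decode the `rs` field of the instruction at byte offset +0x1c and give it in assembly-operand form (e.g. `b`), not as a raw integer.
@+1c  big-endian(2e 40) = 0x2e40
  op=0x2e40>>10=0xb ⇒ plus (RR)
  rd: (w>>7)&0x7=0x4 → e
  rs: (w>>4)&0x7=0x4 → e

e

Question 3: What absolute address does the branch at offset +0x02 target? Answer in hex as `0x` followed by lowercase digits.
@+02  big-endian(ec 10) = 0xec10
  top 6b → 0x3b → bz [J]
  imm@[9:0]=0x10 ⇒ #16
  target = base 0x4ace + off 0x02 + 2 + imm 16 = 0x4ae2

0x4ae2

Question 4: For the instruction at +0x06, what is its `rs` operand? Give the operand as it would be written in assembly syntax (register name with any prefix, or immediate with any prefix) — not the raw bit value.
off 0x06: read 60 b0 as big → 0x60b0
  op=0x60b0>>10=0x18 ⇒ sll (RR)
  rd: (w>>7)&0x7=0x1 → b
  rs: (w>>4)&0x7=0x3 → d

d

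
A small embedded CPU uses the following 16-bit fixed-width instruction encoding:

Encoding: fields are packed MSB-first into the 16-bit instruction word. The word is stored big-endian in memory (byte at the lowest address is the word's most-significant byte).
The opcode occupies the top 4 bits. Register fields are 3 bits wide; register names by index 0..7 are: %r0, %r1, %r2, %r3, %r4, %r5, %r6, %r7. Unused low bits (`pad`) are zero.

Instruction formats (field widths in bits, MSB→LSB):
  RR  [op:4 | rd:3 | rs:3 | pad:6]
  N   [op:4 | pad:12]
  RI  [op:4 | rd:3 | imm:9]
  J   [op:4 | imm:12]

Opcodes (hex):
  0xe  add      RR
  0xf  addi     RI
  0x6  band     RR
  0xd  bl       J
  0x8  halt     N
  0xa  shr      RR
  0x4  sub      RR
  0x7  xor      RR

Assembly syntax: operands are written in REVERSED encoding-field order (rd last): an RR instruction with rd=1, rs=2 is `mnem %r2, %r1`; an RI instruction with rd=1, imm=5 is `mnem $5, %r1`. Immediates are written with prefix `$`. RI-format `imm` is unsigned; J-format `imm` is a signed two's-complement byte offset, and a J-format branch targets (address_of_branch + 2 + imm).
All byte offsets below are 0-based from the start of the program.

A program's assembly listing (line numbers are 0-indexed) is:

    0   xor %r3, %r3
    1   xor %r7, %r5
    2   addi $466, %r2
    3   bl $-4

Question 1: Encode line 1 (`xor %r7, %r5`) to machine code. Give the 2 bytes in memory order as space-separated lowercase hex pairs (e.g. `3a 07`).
7b c0

1. xor fields op=0x7:4|rd=5:3|rs=7:3|pad=0:6 → word 7bc0h → 7b c0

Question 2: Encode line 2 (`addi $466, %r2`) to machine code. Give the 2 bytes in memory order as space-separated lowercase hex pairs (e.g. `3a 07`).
L2: addi op=0xf:4|rd=2:3|imm=466:9 ⇒ 0xf5d2 ⇒ big f5 d2

f5 d2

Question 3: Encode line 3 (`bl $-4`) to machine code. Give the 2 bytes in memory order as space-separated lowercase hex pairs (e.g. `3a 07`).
df fc

3. bl fields op=0xd:4|imm=-4:12 → word dffch → df fc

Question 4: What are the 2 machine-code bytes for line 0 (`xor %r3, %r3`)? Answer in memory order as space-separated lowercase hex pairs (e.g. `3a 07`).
0. xor fields op=0x7:4|rd=3:3|rs=3:3|pad=0:6 → word 76c0h → 76 c0

76 c0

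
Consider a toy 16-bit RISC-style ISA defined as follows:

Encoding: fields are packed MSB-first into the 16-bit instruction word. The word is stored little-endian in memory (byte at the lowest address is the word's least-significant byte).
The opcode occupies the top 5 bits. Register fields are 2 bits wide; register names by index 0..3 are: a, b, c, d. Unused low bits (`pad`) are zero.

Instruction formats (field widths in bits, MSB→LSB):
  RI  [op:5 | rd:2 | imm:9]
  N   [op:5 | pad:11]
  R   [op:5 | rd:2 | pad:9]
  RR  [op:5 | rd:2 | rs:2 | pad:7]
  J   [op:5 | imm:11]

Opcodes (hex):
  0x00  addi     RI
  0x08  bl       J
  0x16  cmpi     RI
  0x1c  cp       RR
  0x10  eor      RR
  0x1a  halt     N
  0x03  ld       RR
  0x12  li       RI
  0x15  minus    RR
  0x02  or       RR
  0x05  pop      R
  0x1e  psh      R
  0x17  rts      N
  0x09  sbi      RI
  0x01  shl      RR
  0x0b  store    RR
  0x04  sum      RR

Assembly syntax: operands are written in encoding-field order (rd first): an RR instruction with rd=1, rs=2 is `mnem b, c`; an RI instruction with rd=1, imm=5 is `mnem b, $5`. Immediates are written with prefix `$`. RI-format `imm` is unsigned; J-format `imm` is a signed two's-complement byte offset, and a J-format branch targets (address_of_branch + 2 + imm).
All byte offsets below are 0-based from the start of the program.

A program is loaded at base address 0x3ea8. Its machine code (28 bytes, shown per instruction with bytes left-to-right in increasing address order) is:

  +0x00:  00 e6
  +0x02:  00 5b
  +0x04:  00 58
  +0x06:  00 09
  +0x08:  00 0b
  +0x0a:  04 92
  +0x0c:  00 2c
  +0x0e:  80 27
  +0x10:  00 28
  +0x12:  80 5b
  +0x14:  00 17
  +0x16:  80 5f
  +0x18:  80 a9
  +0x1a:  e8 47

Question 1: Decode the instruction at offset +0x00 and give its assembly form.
@+00  little-endian(00 e6) = 0xe600
  top 5b → 0x1c → cp [RR]
  rd@[10:9]=0x3 ⇒ d
  rs@[8:7]=0x0 ⇒ a

cp d, a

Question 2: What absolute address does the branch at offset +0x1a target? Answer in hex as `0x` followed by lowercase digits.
0x3eac

+0x1a: e8 47 ⇒ word 0x47e8 (little)
  opcode bits[15:11]=0x8: bl/J
  [10:0] imm=2024 (s11→-24) = $-24
  target = base 0x3ea8 + off 0x1a + 2 + imm -24 = 0x3eac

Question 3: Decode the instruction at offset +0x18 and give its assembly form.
minus a, d

[18] 80 a9 → 0xa980
  op=0xa980>>11=0x15 ⇒ minus (RR)
  [10:9] rd=0 = a
  [8:7] rs=3 = d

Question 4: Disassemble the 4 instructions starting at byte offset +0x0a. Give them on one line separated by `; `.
li b, $4; pop c; sum d, d; pop a

@+0a  little-endian(04 92) = 0x9204
  top 5b → 0x12 → li [RI]
  rd: (w>>9)&0x3=0x1 → b
  imm: (w>>0)&0x1ff=0x4 → $4
@+0c  little-endian(00 2c) = 0x2c00
  top 5b → 0x5 → pop [R]
  rd: (w>>9)&0x3=0x2 → c
@+0e  little-endian(80 27) = 0x2780
  top 5b → 0x4 → sum [RR]
  rd: (w>>9)&0x3=0x3 → d
  rs: (w>>7)&0x3=0x3 → d
@+10  little-endian(00 28) = 0x2800
  top 5b → 0x5 → pop [R]
  rd: (w>>9)&0x3=0x0 → a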